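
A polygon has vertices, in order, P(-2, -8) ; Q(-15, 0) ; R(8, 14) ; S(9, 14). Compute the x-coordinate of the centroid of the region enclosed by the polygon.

-247/97

Apply the shoelace formula. First the cross-terms c_i = x_i·y_{i+1} − x_{i+1}·y_i:
  -120, -210, -14, -44  ⇒  2A = -388, A = -194.
Then Σ (x_i + x_{i+1})·c_i = 2964, so x̄ = 2964 / (6·(-194)) = -247/97.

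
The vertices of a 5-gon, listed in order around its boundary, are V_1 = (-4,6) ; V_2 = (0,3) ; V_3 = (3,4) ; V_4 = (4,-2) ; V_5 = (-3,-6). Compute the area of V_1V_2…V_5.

Apply the shoelace (surveyor's) formula: 2A = Σ (x_i·y_{i+1} − x_{i+1}·y_i), indices taken mod 5.
V_1→V_2: (-4)(3) − (0)(6) = -12
V_2→V_3: (0)(4) − (3)(3) = -9
V_3→V_4: (3)(-2) − (4)(4) = -22
V_4→V_5: (4)(-6) − (-3)(-2) = -30
V_5→V_1: (-3)(6) − (-4)(-6) = -42
Σ = -115
Area = |Σ|/2 = 57.5.

57.5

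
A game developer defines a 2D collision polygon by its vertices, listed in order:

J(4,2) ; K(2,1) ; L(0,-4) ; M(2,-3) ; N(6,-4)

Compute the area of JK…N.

19

Σ = (0) + (-8) + (8) + (10) + (28) = 38
Area = |Σ|/2 = 19.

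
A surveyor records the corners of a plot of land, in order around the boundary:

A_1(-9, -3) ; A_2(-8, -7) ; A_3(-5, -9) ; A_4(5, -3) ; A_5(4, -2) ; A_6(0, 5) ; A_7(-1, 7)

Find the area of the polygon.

Σ = (39) + (37) + (60) + (2) + (20) + (5) + (66) = 229
Area = |Σ|/2 = 114.5.

114.5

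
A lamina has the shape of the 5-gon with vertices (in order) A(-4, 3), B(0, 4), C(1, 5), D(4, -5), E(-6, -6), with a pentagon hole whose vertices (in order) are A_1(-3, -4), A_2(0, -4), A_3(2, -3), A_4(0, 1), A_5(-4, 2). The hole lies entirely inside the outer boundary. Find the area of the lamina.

Outer boundary:
Σ = (-16) + (-4) + (-25) + (-54) + (-42) = -141
Area = |Σ|/2 = 70.5.
Hole:
Apply Gauss's area formula: 2A = Σ (x_i·y_{i+1} − x_{i+1}·y_i), indices taken mod 5.
Cross-terms: 12, 8, 2, 4, 22  ⇒  Σ = 48
Area = |Σ|/2 = 24.
Net area = 70.5 − 24 = 46.5.

46.5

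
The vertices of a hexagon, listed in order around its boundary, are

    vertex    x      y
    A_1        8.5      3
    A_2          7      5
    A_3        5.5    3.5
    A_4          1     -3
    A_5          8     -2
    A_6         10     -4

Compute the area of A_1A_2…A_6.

36.25

Apply Gauss's area formula: 2A = Σ (x_i·y_{i+1} − x_{i+1}·y_i), indices taken mod 6.
Σ = (21.5) + (-3) + (-20) + (22) + (-12) + (64) = 72.5
Area = |Σ|/2 = 36.25.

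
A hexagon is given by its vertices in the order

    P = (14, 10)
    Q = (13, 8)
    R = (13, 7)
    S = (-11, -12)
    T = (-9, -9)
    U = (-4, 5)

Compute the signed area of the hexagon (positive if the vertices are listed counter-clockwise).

-155

Apply the shoelace formula: 2A = Σ (x_i·y_{i+1} − x_{i+1}·y_i), indices taken mod 6.
Σ = (-18) + (-13) + (-79) + (-9) + (-81) + (-110) = -310
Signed area = Σ/2 = -155 (negative ⇒ clockwise traversal).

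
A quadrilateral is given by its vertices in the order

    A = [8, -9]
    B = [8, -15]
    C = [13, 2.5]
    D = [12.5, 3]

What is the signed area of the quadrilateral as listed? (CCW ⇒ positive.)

Apply the surveyor's formula: 2A = Σ (x_i·y_{i+1} − x_{i+1}·y_i), indices taken mod 4.
A→B: (8)(-15) − (8)(-9) = -48
B→C: (8)(2.5) − (13)(-15) = 215
C→D: (13)(3) − (12.5)(2.5) = 7.75
D→A: (12.5)(-9) − (8)(3) = -136.5
Σ = 38.25
Signed area = Σ/2 = 19.125 (positive ⇒ counter-clockwise traversal).

19.125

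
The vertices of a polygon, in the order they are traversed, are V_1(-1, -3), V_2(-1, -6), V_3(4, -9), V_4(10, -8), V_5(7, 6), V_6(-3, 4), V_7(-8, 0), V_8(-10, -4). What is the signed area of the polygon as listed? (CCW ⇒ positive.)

173

Apply Gauss's area formula: 2A = Σ (x_i·y_{i+1} − x_{i+1}·y_i), indices taken mod 8.
Cross-terms: 3, 33, 58, 116, 46, 32, 32, 26  ⇒  Σ = 346
Signed area = Σ/2 = 173 (positive ⇒ counter-clockwise traversal).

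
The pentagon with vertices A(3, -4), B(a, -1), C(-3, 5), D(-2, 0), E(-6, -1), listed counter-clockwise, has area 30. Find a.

3

Write out the shoelace sum; only the two edges meeting at B involve a:
2·Area = [(3·(-1) − a·(-4)) + (a·5 − (-3)·(-1))] + 39
       = 9·a + 33 = 60
⇒ a = 3.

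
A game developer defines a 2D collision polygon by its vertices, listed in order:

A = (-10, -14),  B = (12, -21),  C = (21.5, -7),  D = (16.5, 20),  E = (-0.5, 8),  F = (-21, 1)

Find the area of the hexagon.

952.25

Apply Gauss's area formula: 2A = Σ (x_i·y_{i+1} − x_{i+1}·y_i), indices taken mod 6.
A→B: (-10)(-21) − (12)(-14) = 378
B→C: (12)(-7) − (21.5)(-21) = 367.5
C→D: (21.5)(20) − (16.5)(-7) = 545.5
D→E: (16.5)(8) − (-0.5)(20) = 142
E→F: (-0.5)(1) − (-21)(8) = 167.5
F→A: (-21)(-14) − (-10)(1) = 304
Σ = 1904.5
Area = |Σ|/2 = 952.25.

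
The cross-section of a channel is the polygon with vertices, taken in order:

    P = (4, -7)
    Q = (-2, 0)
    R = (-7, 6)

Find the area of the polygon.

0.5

Apply the shoelace (surveyor's) formula: 2A = Σ (x_i·y_{i+1} − x_{i+1}·y_i), indices taken mod 3.
Σ = (-14) + (-12) + (25) = -1
Area = |Σ|/2 = 0.5.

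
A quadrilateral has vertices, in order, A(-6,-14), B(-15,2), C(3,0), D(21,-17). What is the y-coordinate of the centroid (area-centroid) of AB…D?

-7.8

Apply the shoelace (surveyor's) formula. First the cross-terms c_i = x_i·y_{i+1} − x_{i+1}·y_i:
  -222, -6, -51, -396  ⇒  2A = -675, A = -337.5.
Then Σ (y_i + y_{i+1})·c_i = 15795, so ȳ = 15795 / (6·(-337.5)) = -7.8.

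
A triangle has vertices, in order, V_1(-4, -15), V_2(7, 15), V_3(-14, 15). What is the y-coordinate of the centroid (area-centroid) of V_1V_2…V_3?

5

Apply Gauss's area formula. First the cross-terms c_i = x_i·y_{i+1} − x_{i+1}·y_i:
  45, 315, 270  ⇒  2A = 630, A = 315.
Then Σ (y_i + y_{i+1})·c_i = 9450, so ȳ = 9450 / (6·315) = 5.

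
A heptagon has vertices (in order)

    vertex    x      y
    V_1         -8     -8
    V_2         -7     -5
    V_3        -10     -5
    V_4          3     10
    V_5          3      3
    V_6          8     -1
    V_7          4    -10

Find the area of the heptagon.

176

Apply the shoelace formula: 2A = Σ (x_i·y_{i+1} − x_{i+1}·y_i), indices taken mod 7.
Σ = (-16) + (-15) + (-85) + (-21) + (-27) + (-76) + (-112) = -352
Area = |Σ|/2 = 176.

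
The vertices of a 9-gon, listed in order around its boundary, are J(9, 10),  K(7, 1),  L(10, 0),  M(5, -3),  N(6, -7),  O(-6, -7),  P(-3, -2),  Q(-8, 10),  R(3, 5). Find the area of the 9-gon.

Σ = (-61) + (-10) + (-30) + (-17) + (-84) + (-9) + (-46) + (-70) + (-15) = -342
Area = |Σ|/2 = 171.

171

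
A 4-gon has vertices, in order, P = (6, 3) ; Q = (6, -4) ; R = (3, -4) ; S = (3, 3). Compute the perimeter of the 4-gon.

20

|PQ| = √((0)² + (-7)²) = √49 = 7
|QR| = √((-3)² + (0)²) = √9 = 3
|RS| = √((0)² + (7)²) = √49 = 7
|SP| = √((3)² + (0)²) = √9 = 3
Perimeter = 7 + 3 + 7 + 3 = 20.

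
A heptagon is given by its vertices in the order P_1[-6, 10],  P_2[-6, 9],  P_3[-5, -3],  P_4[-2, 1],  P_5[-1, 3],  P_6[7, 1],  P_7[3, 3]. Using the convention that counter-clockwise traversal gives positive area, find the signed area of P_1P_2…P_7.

Apply Gauss's area formula: 2A = Σ (x_i·y_{i+1} − x_{i+1}·y_i), indices taken mod 7.
P_1→P_2: (-6)(9) − (-6)(10) = 6
P_2→P_3: (-6)(-3) − (-5)(9) = 63
P_3→P_4: (-5)(1) − (-2)(-3) = -11
P_4→P_5: (-2)(3) − (-1)(1) = -5
P_5→P_6: (-1)(1) − (7)(3) = -22
P_6→P_7: (7)(3) − (3)(1) = 18
P_7→P_1: (3)(10) − (-6)(3) = 48
Σ = 97
Signed area = Σ/2 = 48.5 (positive ⇒ counter-clockwise traversal).

48.5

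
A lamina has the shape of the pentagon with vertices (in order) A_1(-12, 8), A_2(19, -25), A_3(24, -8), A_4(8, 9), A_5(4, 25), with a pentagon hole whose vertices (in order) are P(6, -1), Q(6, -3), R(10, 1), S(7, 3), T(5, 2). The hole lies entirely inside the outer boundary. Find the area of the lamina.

671.5

Outer boundary:
A_1→A_2: (-12)(-25) − (19)(8) = 148
A_2→A_3: (19)(-8) − (24)(-25) = 448
A_3→A_4: (24)(9) − (8)(-8) = 280
A_4→A_5: (8)(25) − (4)(9) = 164
A_5→A_1: (4)(8) − (-12)(25) = 332
Σ = 1372
Area = |Σ|/2 = 686.
Hole:
Cross-terms: -12, 36, 23, -1, -17  ⇒  Σ = 29
Area = |Σ|/2 = 14.5.
Net area = 686 − 14.5 = 671.5.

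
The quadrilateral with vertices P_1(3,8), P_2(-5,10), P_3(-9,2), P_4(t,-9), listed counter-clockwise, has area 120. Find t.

-3

Write out the shoelace sum; only the two edges meeting at P_4 involve t:
2·Area = [((-9)·(-9) − t·2) + (t·8 − 3·(-9))] + 150
       = 6·t + 258 = 240
⇒ t = -3.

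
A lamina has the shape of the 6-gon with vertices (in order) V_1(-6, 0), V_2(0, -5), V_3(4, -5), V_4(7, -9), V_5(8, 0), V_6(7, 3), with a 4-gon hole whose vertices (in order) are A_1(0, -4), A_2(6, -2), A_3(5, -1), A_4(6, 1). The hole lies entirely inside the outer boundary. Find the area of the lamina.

Outer boundary:
Σ = (30) + (20) + (-1) + (72) + (24) + (18) = 163
Area = |Σ|/2 = 81.5.
Hole:
Σ = (24) + (4) + (11) + (-24) = 15
Area = |Σ|/2 = 7.5.
Net area = 81.5 − 7.5 = 74.

74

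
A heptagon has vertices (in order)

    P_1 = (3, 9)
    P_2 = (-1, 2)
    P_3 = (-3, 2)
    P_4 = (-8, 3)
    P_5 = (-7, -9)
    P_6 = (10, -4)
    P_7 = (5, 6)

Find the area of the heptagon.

172

Σ = (15) + (4) + (7) + (93) + (118) + (80) + (27) = 344
Area = |Σ|/2 = 172.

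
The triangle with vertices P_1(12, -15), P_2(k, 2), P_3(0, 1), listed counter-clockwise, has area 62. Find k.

7

Write out the shoelace sum; only the two edges meeting at P_2 involve k:
2·Area = [(12·2 − k·(-15)) + (k·1 − 0·2)] + -12
       = 16·k + 12 = 124
⇒ k = 7.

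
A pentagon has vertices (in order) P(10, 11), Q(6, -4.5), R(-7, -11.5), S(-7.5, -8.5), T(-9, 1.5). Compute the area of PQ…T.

220

Σ = (-111) + (-100.5) + (-26.75) + (-87.75) + (-114) = -440
Area = |Σ|/2 = 220.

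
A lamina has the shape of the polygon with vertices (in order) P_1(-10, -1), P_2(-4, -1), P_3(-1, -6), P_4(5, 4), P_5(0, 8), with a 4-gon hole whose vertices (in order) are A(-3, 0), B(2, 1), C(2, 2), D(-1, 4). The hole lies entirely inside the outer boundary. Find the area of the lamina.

77

Outer boundary:
P_1→P_2: (-10)(-1) − (-4)(-1) = 6
P_2→P_3: (-4)(-6) − (-1)(-1) = 23
P_3→P_4: (-1)(4) − (5)(-6) = 26
P_4→P_5: (5)(8) − (0)(4) = 40
P_5→P_1: (0)(-1) − (-10)(8) = 80
Σ = 175
Area = |Σ|/2 = 87.5.
Hole:
Apply Gauss's area formula: 2A = Σ (x_i·y_{i+1} − x_{i+1}·y_i), indices taken mod 4.
Σ = (-3) + (2) + (10) + (12) = 21
Area = |Σ|/2 = 10.5.
Net area = 87.5 − 10.5 = 77.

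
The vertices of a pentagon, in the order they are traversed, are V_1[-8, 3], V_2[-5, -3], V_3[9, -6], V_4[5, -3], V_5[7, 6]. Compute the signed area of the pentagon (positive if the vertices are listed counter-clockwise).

109.5

Cross-terms: 39, 57, 3, 51, 69  ⇒  Σ = 219
Signed area = Σ/2 = 109.5 (positive ⇒ counter-clockwise traversal).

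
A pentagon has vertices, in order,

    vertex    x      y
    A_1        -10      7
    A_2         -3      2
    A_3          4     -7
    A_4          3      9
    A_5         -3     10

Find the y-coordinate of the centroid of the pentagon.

Apply Gauss's area formula. First the cross-terms c_i = x_i·y_{i+1} − x_{i+1}·y_i:
  1, 13, 57, 57, 79  ⇒  2A = 207, A = 103.5.
Then Σ (y_i + y_{i+1})·c_i = 2484, so ȳ = 2484 / (6·103.5) = 4.

4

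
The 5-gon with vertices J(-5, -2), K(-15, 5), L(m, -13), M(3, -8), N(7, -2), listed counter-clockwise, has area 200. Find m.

-15

Write out the shoelace sum; only the two edges meeting at L involve m:
2·Area = [((-15)·(-13) − m·5) + (m·(-8) − 3·(-13))] + -29
       = -13·m + 205 = 400
⇒ m = -15.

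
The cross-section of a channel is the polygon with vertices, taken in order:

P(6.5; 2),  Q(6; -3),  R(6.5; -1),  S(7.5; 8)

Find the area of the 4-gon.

P→Q: (6.5)(-3) − (6)(2) = -31.5
Q→R: (6)(-1) − (6.5)(-3) = 13.5
R→S: (6.5)(8) − (7.5)(-1) = 59.5
S→P: (7.5)(2) − (6.5)(8) = -37
Σ = 4.5
Area = |Σ|/2 = 2.25.

2.25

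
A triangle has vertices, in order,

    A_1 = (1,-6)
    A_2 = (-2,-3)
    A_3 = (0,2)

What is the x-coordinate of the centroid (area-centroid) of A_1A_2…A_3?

-1/3

Apply the shoelace (surveyor's) formula. First the cross-terms c_i = x_i·y_{i+1} − x_{i+1}·y_i:
  -15, -4, -2  ⇒  2A = -21, A = -10.5.
Then Σ (x_i + x_{i+1})·c_i = 21, so x̄ = 21 / (6·(-10.5)) = -1/3.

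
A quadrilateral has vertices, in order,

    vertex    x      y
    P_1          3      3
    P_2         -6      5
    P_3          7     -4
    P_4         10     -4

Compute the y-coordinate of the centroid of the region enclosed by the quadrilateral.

115/228

Apply Gauss's area formula. First the cross-terms c_i = x_i·y_{i+1} − x_{i+1}·y_i:
  33, -11, 12, 42  ⇒  2A = 76, A = 38.
Then Σ (y_i + y_{i+1})·c_i = 115, so ȳ = 115 / (6·38) = 115/228.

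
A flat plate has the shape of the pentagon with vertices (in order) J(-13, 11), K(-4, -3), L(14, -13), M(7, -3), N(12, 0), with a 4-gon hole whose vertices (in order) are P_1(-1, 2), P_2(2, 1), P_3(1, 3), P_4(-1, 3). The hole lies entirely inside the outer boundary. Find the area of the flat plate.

Outer boundary:
Cross-terms: 83, 94, 49, 36, 132  ⇒  Σ = 394
Area = |Σ|/2 = 197.
Hole:
P_1→P_2: (-1)(1) − (2)(2) = -5
P_2→P_3: (2)(3) − (1)(1) = 5
P_3→P_4: (1)(3) − (-1)(3) = 6
P_4→P_1: (-1)(2) − (-1)(3) = 1
Σ = 7
Area = |Σ|/2 = 3.5.
Net area = 197 − 3.5 = 193.5.

193.5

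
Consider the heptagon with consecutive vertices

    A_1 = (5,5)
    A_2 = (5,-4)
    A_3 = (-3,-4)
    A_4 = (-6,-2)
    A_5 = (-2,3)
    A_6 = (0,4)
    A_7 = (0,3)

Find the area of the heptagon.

70

Apply the surveyor's formula: 2A = Σ (x_i·y_{i+1} − x_{i+1}·y_i), indices taken mod 7.
Σ = (-45) + (-32) + (-18) + (-22) + (-8) + (0) + (-15) = -140
Area = |Σ|/2 = 70.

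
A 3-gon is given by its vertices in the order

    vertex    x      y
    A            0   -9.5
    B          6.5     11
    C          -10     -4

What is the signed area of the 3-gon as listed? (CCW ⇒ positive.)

Σ = (61.75) + (84) + (95) = 240.75
Signed area = Σ/2 = 120.375 (positive ⇒ counter-clockwise traversal).

120.375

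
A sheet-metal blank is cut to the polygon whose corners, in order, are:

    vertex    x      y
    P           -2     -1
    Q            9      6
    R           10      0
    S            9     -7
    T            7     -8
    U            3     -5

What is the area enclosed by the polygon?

90

Apply the surveyor's formula: 2A = Σ (x_i·y_{i+1} − x_{i+1}·y_i), indices taken mod 6.
Cross-terms: -3, -60, -70, -23, -11, -13  ⇒  Σ = -180
Area = |Σ|/2 = 90.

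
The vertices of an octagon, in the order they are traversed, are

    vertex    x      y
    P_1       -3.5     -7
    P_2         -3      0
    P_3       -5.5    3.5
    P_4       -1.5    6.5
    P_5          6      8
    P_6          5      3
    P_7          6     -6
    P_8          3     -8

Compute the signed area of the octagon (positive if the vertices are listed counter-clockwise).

Apply the shoelace formula: 2A = Σ (x_i·y_{i+1} − x_{i+1}·y_i), indices taken mod 8.
P_1→P_2: (-3.5)(0) − (-3)(-7) = -21
P_2→P_3: (-3)(3.5) − (-5.5)(0) = -10.5
P_3→P_4: (-5.5)(6.5) − (-1.5)(3.5) = -30.5
P_4→P_5: (-1.5)(8) − (6)(6.5) = -51
P_5→P_6: (6)(3) − (5)(8) = -22
P_6→P_7: (5)(-6) − (6)(3) = -48
P_7→P_8: (6)(-8) − (3)(-6) = -30
P_8→P_1: (3)(-7) − (-3.5)(-8) = -49
Σ = -262
Signed area = Σ/2 = -131 (negative ⇒ clockwise traversal).

-131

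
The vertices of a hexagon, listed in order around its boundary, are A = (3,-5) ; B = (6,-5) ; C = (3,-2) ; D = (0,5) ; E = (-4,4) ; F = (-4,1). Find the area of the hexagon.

Apply the shoelace (surveyor's) formula: 2A = Σ (x_i·y_{i+1} − x_{i+1}·y_i), indices taken mod 6.
A→B: (3)(-5) − (6)(-5) = 15
B→C: (6)(-2) − (3)(-5) = 3
C→D: (3)(5) − (0)(-2) = 15
D→E: (0)(4) − (-4)(5) = 20
E→F: (-4)(1) − (-4)(4) = 12
F→A: (-4)(-5) − (3)(1) = 17
Σ = 82
Area = |Σ|/2 = 41.

41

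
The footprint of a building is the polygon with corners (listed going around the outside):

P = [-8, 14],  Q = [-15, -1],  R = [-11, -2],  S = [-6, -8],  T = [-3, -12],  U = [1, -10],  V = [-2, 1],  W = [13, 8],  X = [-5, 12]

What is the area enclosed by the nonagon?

288.5

Apply the surveyor's formula: 2A = Σ (x_i·y_{i+1} − x_{i+1}·y_i), indices taken mod 9.
Σ = (218) + (19) + (76) + (48) + (42) + (-19) + (-29) + (196) + (26) = 577
Area = |Σ|/2 = 288.5.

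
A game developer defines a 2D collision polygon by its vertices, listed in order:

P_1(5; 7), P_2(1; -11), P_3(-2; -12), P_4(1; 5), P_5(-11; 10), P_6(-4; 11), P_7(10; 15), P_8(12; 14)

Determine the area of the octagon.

153

Σ = (-62) + (-34) + (2) + (65) + (-81) + (-170) + (-40) + (14) = -306
Area = |Σ|/2 = 153.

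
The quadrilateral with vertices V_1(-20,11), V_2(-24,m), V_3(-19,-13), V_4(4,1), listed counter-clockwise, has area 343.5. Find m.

-14

The doubled signed area Σ (x_i y_{i+1} − x_{i+1} y_i) is linear in m.
With m=0 it equals 673; the coefficient of m is -1 (from the two edges through V_2).
So -1·m + 673 = 2·343.5 = 687 ⇒ m = -14.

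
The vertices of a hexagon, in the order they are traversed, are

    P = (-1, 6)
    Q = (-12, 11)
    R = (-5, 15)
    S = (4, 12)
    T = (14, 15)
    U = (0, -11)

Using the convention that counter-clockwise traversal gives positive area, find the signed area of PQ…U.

-228.5

Apply the surveyor's formula: 2A = Σ (x_i·y_{i+1} − x_{i+1}·y_i), indices taken mod 6.
P→Q: (-1)(11) − (-12)(6) = 61
Q→R: (-12)(15) − (-5)(11) = -125
R→S: (-5)(12) − (4)(15) = -120
S→T: (4)(15) − (14)(12) = -108
T→U: (14)(-11) − (0)(15) = -154
U→P: (0)(6) − (-1)(-11) = -11
Σ = -457
Signed area = Σ/2 = -228.5 (negative ⇒ clockwise traversal).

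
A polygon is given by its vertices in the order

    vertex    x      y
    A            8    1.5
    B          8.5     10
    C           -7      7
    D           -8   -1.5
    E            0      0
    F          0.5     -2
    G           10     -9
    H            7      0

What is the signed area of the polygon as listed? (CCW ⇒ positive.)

176.125

Σ = (67.25) + (129.5) + (66.5) + (0) + (0) + (15.5) + (63) + (10.5) = 352.25
Signed area = Σ/2 = 176.125 (positive ⇒ counter-clockwise traversal).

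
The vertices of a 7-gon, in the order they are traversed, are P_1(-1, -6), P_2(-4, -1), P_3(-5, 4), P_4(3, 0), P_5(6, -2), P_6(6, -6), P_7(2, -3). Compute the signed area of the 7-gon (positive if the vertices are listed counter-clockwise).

-53.5

Apply Gauss's area formula: 2A = Σ (x_i·y_{i+1} − x_{i+1}·y_i), indices taken mod 7.
Cross-terms: -23, -21, -12, -6, -24, -6, -15  ⇒  Σ = -107
Signed area = Σ/2 = -53.5 (negative ⇒ clockwise traversal).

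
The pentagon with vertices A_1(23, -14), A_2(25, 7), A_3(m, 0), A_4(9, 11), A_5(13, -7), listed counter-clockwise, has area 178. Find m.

18

The doubled signed area Σ (x_i y_{i+1} − x_{i+1} y_i) is linear in m.
With m=0 it equals 284; the coefficient of m is 4 (from the two edges through A_3).
So 4·m + 284 = 2·178 = 356 ⇒ m = 18.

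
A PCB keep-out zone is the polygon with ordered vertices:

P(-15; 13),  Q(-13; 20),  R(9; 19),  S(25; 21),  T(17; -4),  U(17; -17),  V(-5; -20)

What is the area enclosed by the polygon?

Apply the shoelace formula: 2A = Σ (x_i·y_{i+1} − x_{i+1}·y_i), indices taken mod 7.
P→Q: (-15)(20) − (-13)(13) = -131
Q→R: (-13)(19) − (9)(20) = -427
R→S: (9)(21) − (25)(19) = -286
S→T: (25)(-4) − (17)(21) = -457
T→U: (17)(-17) − (17)(-4) = -221
U→V: (17)(-20) − (-5)(-17) = -425
V→P: (-5)(13) − (-15)(-20) = -365
Σ = -2312
Area = |Σ|/2 = 1156.

1156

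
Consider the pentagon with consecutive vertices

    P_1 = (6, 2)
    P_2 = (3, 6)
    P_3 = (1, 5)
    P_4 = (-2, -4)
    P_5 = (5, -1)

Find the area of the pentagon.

41.5

Apply the surveyor's formula: 2A = Σ (x_i·y_{i+1} − x_{i+1}·y_i), indices taken mod 5.
Σ = (30) + (9) + (6) + (22) + (16) = 83
Area = |Σ|/2 = 41.5.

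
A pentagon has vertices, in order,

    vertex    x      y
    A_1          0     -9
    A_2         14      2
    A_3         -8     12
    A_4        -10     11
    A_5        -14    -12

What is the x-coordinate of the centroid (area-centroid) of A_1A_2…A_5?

Apply the surveyor's formula. First the cross-terms c_i = x_i·y_{i+1} − x_{i+1}·y_i:
  126, 184, 32, 274, 126  ⇒  2A = 742, A = 371.
Then Σ (x_i + x_{i+1})·c_i = -6048, so x̄ = -6048 / (6·371) = -144/53.

-144/53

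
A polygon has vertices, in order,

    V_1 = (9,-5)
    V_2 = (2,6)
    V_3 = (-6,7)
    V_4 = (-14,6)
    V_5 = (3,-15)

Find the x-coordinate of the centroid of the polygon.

-176/183

Apply Gauss's area formula. First the cross-terms c_i = x_i·y_{i+1} − x_{i+1}·y_i:
  64, 50, 62, 192, 120  ⇒  2A = 488, A = 244.
Then Σ (x_i + x_{i+1})·c_i = -1408, so x̄ = -1408 / (6·244) = -176/183.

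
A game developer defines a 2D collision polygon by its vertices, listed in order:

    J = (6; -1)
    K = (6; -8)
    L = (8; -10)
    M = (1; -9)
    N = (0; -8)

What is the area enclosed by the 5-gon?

30

Cross-terms: -42, 4, -62, -8, 48  ⇒  Σ = -60
Area = |Σ|/2 = 30.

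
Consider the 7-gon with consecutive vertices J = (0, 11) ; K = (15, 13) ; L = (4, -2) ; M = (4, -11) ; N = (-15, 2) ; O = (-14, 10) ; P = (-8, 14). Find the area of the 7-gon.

383

Apply the shoelace formula: 2A = Σ (x_i·y_{i+1} − x_{i+1}·y_i), indices taken mod 7.
Σ = (-165) + (-82) + (-36) + (-157) + (-122) + (-116) + (-88) = -766
Area = |Σ|/2 = 383.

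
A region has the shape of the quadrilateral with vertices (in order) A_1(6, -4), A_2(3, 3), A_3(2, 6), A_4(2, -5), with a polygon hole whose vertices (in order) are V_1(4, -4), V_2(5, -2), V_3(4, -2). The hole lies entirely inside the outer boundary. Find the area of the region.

20

Outer boundary:
Apply Gauss's area formula: 2A = Σ (x_i·y_{i+1} − x_{i+1}·y_i), indices taken mod 4.
Σ = (30) + (12) + (-22) + (22) = 42
Area = |Σ|/2 = 21.
Hole:
Σ = (12) + (-2) + (-8) = 2
Area = |Σ|/2 = 1.
Net area = 21 − 1 = 20.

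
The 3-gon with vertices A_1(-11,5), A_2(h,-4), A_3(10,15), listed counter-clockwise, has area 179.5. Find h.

6

Write out the shoelace sum; only the two edges meeting at A_2 involve h:
2·Area = [((-11)·(-4) − h·5) + (h·15 − 10·(-4))] + 215
       = 10·h + 299 = 359
⇒ h = 6.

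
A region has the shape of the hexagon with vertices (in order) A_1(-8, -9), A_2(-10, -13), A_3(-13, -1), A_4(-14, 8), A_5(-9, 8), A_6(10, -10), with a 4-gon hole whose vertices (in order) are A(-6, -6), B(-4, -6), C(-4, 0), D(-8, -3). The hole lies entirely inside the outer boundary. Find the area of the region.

216.5

Outer boundary:
Apply Gauss's area formula: 2A = Σ (x_i·y_{i+1} − x_{i+1}·y_i), indices taken mod 6.
Cross-terms: 14, -159, -118, -40, 10, -170  ⇒  Σ = -463
Area = |Σ|/2 = 231.5.
Hole:
Apply Gauss's area formula: 2A = Σ (x_i·y_{i+1} − x_{i+1}·y_i), indices taken mod 4.
Σ = (12) + (-24) + (12) + (30) = 30
Area = |Σ|/2 = 15.
Net area = 231.5 − 15 = 216.5.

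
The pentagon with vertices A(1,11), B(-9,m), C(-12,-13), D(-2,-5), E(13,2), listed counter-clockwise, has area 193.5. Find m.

Write out the shoelace sum; only the two edges meeting at B involve m:
2·Area = [(1·m − (-9)·11) + ((-9)·(-13) − (-12)·m)] + 236
       = 13·m + 452 = 387
⇒ m = -5.

-5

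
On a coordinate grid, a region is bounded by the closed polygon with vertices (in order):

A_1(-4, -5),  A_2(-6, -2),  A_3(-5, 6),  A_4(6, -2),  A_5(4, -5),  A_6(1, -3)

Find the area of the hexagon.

Apply the shoelace (surveyor's) formula: 2A = Σ (x_i·y_{i+1} − x_{i+1}·y_i), indices taken mod 6.
Σ = (-22) + (-46) + (-26) + (-22) + (-7) + (-17) = -140
Area = |Σ|/2 = 70.

70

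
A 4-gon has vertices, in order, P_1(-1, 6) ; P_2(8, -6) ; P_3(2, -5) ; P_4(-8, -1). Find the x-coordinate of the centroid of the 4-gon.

Apply Gauss's area formula. First the cross-terms c_i = x_i·y_{i+1} − x_{i+1}·y_i:
  -42, -28, -42, -49  ⇒  2A = -161, A = -80.5.
Then Σ (x_i + x_{i+1})·c_i = 119, so x̄ = 119 / (6·(-80.5)) = -17/69.

-17/69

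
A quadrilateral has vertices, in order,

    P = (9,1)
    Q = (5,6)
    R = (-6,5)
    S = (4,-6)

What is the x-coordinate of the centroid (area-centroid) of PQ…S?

449/184

Apply the shoelace formula. First the cross-terms c_i = x_i·y_{i+1} − x_{i+1}·y_i:
  49, 61, 16, 58  ⇒  2A = 184, A = 92.
Then Σ (x_i + x_{i+1})·c_i = 1347, so x̄ = 1347 / (6·92) = 449/184.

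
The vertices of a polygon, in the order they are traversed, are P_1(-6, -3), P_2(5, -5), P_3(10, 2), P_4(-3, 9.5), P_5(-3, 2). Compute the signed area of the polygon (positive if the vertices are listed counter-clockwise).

Apply the surveyor's formula: 2A = Σ (x_i·y_{i+1} − x_{i+1}·y_i), indices taken mod 5.
P_1→P_2: (-6)(-5) − (5)(-3) = 45
P_2→P_3: (5)(2) − (10)(-5) = 60
P_3→P_4: (10)(9.5) − (-3)(2) = 101
P_4→P_5: (-3)(2) − (-3)(9.5) = 22.5
P_5→P_1: (-3)(-3) − (-6)(2) = 21
Σ = 249.5
Signed area = Σ/2 = 124.75 (positive ⇒ counter-clockwise traversal).

124.75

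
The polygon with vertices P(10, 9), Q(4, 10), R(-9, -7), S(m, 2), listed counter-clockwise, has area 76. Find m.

The doubled signed area Σ (x_i y_{i+1} − x_{i+1} y_i) is linear in m.
With m=0 it equals 88; the coefficient of m is 16 (from the two edges through S).
So 16·m + 88 = 2·76 = 152 ⇒ m = 4.

4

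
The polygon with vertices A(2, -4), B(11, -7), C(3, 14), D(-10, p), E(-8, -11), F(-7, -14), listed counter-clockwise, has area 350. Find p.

Write out the shoelace sum; only the two edges meeting at D involve p:
2·Area = [(3·p − (-10)·14) + ((-10)·(-11) − (-8)·p)] + 296
       = 11·p + 546 = 700
⇒ p = 14.

14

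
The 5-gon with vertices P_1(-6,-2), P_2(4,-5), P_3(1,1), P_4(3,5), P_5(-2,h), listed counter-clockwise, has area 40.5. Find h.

Write out the shoelace sum; only the two edges meeting at P_5 involve h:
2·Area = [(3·h − (-2)·5) + ((-2)·(-2) − (-6)·h)] + 49
       = 9·h + 63 = 81
⇒ h = 2.

2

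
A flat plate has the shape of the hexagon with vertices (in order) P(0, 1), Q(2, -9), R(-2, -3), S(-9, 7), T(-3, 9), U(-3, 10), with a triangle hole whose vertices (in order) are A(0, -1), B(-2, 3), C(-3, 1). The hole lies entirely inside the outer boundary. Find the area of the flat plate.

62.5

Outer boundary:
Apply Gauss's area formula: 2A = Σ (x_i·y_{i+1} − x_{i+1}·y_i), indices taken mod 6.
P→Q: (0)(-9) − (2)(1) = -2
Q→R: (2)(-3) − (-2)(-9) = -24
R→S: (-2)(7) − (-9)(-3) = -41
S→T: (-9)(9) − (-3)(7) = -60
T→U: (-3)(10) − (-3)(9) = -3
U→P: (-3)(1) − (0)(10) = -3
Σ = -133
Area = |Σ|/2 = 66.5.
Hole:
Cross-terms: -2, 7, 3  ⇒  Σ = 8
Area = |Σ|/2 = 4.
Net area = 66.5 − 4 = 62.5.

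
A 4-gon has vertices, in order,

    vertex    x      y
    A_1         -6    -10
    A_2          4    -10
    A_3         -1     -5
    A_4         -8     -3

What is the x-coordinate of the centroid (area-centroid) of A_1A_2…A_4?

-55/19

Apply the shoelace (surveyor's) formula. First the cross-terms c_i = x_i·y_{i+1} − x_{i+1}·y_i:
  100, -30, -37, 62  ⇒  2A = 95, A = 47.5.
Then Σ (x_i + x_{i+1})·c_i = -825, so x̄ = -825 / (6·47.5) = -55/19.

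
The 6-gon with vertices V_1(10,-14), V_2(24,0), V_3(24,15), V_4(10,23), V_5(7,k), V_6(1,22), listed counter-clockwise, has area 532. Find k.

23

Write out the shoelace sum; only the two edges meeting at V_5 involve k:
2·Area = [(10·k − 7·23) + (7·22 − 1·k)] + 864
       = 9·k + 857 = 1064
⇒ k = 23.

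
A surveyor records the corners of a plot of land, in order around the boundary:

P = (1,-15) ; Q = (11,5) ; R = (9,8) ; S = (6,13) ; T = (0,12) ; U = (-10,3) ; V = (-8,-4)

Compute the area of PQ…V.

331

Cross-terms: 170, 43, 69, 72, 120, 64, 124  ⇒  Σ = 662
Area = |Σ|/2 = 331.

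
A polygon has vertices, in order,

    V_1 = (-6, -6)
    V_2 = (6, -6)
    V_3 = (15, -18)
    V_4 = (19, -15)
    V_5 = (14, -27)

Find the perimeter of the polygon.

|V_1V_2| = √((12)² + (0)²) = √144 = 12
|V_2V_3| = √((9)² + (-12)²) = √225 = 15
|V_3V_4| = √((4)² + (3)²) = √25 = 5
|V_4V_5| = √((-5)² + (-12)²) = √169 = 13
|V_5V_1| = √((-20)² + (21)²) = √841 = 29
Perimeter = 12 + 15 + 5 + 13 + 29 = 74.

74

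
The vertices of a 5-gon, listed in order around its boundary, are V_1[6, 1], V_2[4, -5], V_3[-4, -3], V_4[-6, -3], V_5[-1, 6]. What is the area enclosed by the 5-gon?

74

Apply Gauss's area formula: 2A = Σ (x_i·y_{i+1} − x_{i+1}·y_i), indices taken mod 5.
Cross-terms: -34, -32, -6, -39, -37  ⇒  Σ = -148
Area = |Σ|/2 = 74.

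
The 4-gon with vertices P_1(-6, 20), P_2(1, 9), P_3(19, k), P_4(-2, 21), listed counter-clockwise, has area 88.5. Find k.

The doubled signed area Σ (x_i y_{i+1} − x_{i+1} y_i) is linear in k.
With k=0 it equals 240; the coefficient of k is 3 (from the two edges through P_3).
So 3·k + 240 = 2·88.5 = 177 ⇒ k = -21.

-21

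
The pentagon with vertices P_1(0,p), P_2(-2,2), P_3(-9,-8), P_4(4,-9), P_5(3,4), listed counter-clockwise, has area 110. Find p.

6

The doubled signed area Σ (x_i y_{i+1} − x_{i+1} y_i) is linear in p.
With p=0 it equals 190; the coefficient of p is 5 (from the two edges through P_1).
So 5·p + 190 = 2·110 = 220 ⇒ p = 6.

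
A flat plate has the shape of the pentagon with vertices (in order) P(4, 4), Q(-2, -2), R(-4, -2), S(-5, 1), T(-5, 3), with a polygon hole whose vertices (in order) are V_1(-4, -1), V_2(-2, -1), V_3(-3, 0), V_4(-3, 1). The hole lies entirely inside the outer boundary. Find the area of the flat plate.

28.5

Outer boundary:
Apply the surveyor's formula: 2A = Σ (x_i·y_{i+1} − x_{i+1}·y_i), indices taken mod 5.
Σ = (0) + (-4) + (-14) + (-10) + (-32) = -60
Area = |Σ|/2 = 30.
Hole:
Apply the shoelace (surveyor's) formula: 2A = Σ (x_i·y_{i+1} − x_{i+1}·y_i), indices taken mod 4.
Σ = (2) + (-3) + (-3) + (7) = 3
Area = |Σ|/2 = 1.5.
Net area = 30 − 1.5 = 28.5.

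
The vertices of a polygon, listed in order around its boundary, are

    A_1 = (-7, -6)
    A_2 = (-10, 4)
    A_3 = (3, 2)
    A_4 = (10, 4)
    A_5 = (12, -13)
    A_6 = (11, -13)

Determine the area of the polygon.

238

Cross-terms: -88, -32, -8, -178, -13, -157  ⇒  Σ = -476
Area = |Σ|/2 = 238.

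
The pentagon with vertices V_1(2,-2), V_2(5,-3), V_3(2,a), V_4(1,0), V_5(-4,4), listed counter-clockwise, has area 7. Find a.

0

Write out the shoelace sum; only the two edges meeting at V_3 involve a:
2·Area = [(5·a − 2·(-3)) + (2·0 − 1·a)] + 8
       = 4·a + 14 = 14
⇒ a = 0.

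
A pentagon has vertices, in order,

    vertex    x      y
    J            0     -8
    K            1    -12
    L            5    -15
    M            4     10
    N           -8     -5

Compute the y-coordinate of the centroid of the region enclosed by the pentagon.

-117/41

Apply the surveyor's formula. First the cross-terms c_i = x_i·y_{i+1} − x_{i+1}·y_i:
  8, 45, 110, 60, 64  ⇒  2A = 287, A = 143.5.
Then Σ (y_i + y_{i+1})·c_i = -2457, so ȳ = -2457 / (6·143.5) = -117/41.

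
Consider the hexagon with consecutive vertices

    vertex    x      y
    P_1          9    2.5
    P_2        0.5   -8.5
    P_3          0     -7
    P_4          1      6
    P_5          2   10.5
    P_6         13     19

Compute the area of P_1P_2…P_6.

156.375

Apply Gauss's area formula: 2A = Σ (x_i·y_{i+1} − x_{i+1}·y_i), indices taken mod 6.
Cross-terms: -77.75, -3.5, 7, -1.5, -98.5, -138.5  ⇒  Σ = -312.75
Area = |Σ|/2 = 156.375.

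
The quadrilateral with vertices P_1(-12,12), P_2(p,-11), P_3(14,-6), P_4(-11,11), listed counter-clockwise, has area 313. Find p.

The doubled signed area Σ (x_i y_{i+1} − x_{i+1} y_i) is linear in p.
With p=0 it equals 374; the coefficient of p is -18 (from the two edges through P_2).
So -18·p + 374 = 2·313 = 626 ⇒ p = -14.

-14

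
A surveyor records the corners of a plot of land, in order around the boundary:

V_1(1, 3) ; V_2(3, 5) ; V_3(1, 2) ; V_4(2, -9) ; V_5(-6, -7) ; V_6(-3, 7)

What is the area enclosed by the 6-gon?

Σ = (-4) + (1) + (-13) + (-68) + (-63) + (-16) = -163
Area = |Σ|/2 = 81.5.

81.5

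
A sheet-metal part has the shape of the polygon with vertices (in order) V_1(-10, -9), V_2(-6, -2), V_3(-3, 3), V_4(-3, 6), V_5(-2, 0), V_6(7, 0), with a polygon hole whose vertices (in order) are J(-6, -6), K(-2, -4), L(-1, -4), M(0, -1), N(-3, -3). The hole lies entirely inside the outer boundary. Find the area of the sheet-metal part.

Outer boundary:
Apply the shoelace formula: 2A = Σ (x_i·y_{i+1} − x_{i+1}·y_i), indices taken mod 6.
V_1→V_2: (-10)(-2) − (-6)(-9) = -34
V_2→V_3: (-6)(3) − (-3)(-2) = -24
V_3→V_4: (-3)(6) − (-3)(3) = -9
V_4→V_5: (-3)(0) − (-2)(6) = 12
V_5→V_6: (-2)(0) − (7)(0) = 0
V_6→V_1: (7)(-9) − (-10)(0) = -63
Σ = -118
Area = |Σ|/2 = 59.
Hole:
Σ = (12) + (4) + (1) + (-3) + (0) = 14
Area = |Σ|/2 = 7.
Net area = 59 − 7 = 52.

52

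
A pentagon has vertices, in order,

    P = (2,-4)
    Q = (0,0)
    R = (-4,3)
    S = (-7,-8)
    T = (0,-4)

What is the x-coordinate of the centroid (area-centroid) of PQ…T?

-763/267

Apply the shoelace formula. First the cross-terms c_i = x_i·y_{i+1} − x_{i+1}·y_i:
  0, 0, 53, 28, 8  ⇒  2A = 89, A = 44.5.
Then Σ (x_i + x_{i+1})·c_i = -763, so x̄ = -763 / (6·44.5) = -763/267.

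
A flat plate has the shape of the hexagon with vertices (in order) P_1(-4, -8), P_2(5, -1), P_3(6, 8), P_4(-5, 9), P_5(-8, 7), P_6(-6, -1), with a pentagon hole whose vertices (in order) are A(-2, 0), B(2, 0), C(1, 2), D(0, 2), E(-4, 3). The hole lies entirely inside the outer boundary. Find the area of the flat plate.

147.5

Outer boundary:
Apply the shoelace formula: 2A = Σ (x_i·y_{i+1} − x_{i+1}·y_i), indices taken mod 6.
Σ = (44) + (46) + (94) + (37) + (50) + (44) = 315
Area = |Σ|/2 = 157.5.
Hole:
Apply Gauss's area formula: 2A = Σ (x_i·y_{i+1} − x_{i+1}·y_i), indices taken mod 5.
Σ = (0) + (4) + (2) + (8) + (6) = 20
Area = |Σ|/2 = 10.
Net area = 157.5 − 10 = 147.5.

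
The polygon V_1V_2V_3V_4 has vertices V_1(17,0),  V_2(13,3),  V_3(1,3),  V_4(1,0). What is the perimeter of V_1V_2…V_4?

|V_1V_2| = √((-4)² + (3)²) = √25 = 5
|V_2V_3| = √((-12)² + (0)²) = √144 = 12
|V_3V_4| = √((0)² + (-3)²) = √9 = 3
|V_4V_1| = √((16)² + (0)²) = √256 = 16
Perimeter = 5 + 12 + 3 + 16 = 36.

36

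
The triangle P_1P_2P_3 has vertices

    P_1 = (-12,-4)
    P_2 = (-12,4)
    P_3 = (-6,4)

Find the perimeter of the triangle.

|P_1P_2| = √((0)² + (8)²) = √64 = 8
|P_2P_3| = √((6)² + (0)²) = √36 = 6
|P_3P_1| = √((-6)² + (-8)²) = √100 = 10
Perimeter = 8 + 6 + 10 = 24.

24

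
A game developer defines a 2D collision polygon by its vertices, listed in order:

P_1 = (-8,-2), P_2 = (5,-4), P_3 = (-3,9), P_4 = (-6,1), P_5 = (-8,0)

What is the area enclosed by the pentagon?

P_1→P_2: (-8)(-4) − (5)(-2) = 42
P_2→P_3: (5)(9) − (-3)(-4) = 33
P_3→P_4: (-3)(1) − (-6)(9) = 51
P_4→P_5: (-6)(0) − (-8)(1) = 8
P_5→P_1: (-8)(-2) − (-8)(0) = 16
Σ = 150
Area = |Σ|/2 = 75.

75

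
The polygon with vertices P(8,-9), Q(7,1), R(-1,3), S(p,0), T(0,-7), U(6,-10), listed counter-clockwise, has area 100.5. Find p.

Write out the shoelace sum; only the two edges meeting at S involve p:
2·Area = [((-1)·0 − p·3) + (p·(-7) − 0·0)] + 161
       = -10·p + 161 = 201
⇒ p = -4.

-4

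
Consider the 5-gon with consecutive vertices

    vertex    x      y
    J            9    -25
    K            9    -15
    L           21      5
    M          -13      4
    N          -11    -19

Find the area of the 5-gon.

Σ = (90) + (360) + (149) + (291) + (446) = 1336
Area = |Σ|/2 = 668.

668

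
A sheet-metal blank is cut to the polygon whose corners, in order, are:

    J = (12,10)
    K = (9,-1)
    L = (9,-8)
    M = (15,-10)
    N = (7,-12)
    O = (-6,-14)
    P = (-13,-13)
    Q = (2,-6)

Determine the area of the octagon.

161.5

Apply Gauss's area formula: 2A = Σ (x_i·y_{i+1} − x_{i+1}·y_i), indices taken mod 8.
Cross-terms: -102, -63, 30, -110, -170, -104, 104, 92  ⇒  Σ = -323
Area = |Σ|/2 = 161.5.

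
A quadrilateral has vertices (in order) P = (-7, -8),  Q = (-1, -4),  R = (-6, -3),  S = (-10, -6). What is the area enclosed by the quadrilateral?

Cross-terms: 20, -21, 6, 38  ⇒  Σ = 43
Area = |Σ|/2 = 21.5.

21.5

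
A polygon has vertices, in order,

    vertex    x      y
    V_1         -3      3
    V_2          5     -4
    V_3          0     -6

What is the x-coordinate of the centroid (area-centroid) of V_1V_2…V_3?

Apply the shoelace formula. First the cross-terms c_i = x_i·y_{i+1} − x_{i+1}·y_i:
  -3, -30, -18  ⇒  2A = -51, A = -25.5.
Then Σ (x_i + x_{i+1})·c_i = -102, so x̄ = -102 / (6·(-25.5)) = 2/3.

2/3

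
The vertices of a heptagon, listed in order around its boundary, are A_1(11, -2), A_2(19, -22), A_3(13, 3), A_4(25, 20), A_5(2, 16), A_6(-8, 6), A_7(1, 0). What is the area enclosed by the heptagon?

408

Σ = (-204) + (343) + (185) + (360) + (140) + (-6) + (-2) = 816
Area = |Σ|/2 = 408.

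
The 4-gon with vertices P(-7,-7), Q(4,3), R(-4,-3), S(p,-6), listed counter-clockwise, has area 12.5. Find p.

Write out the shoelace sum; only the two edges meeting at S involve p:
2·Area = [((-4)·(-6) − p·(-3)) + (p·(-7) − (-7)·(-6))] + 7
       = -4·p + -11 = 25
⇒ p = -9.

-9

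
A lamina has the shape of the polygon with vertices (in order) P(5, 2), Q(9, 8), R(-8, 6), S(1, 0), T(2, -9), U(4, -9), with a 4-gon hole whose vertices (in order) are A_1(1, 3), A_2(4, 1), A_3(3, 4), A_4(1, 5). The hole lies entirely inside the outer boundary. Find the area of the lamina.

Outer boundary:
Cross-terms: 22, 118, -6, -9, 18, 53  ⇒  Σ = 196
Area = |Σ|/2 = 98.
Hole:
Apply the shoelace (surveyor's) formula: 2A = Σ (x_i·y_{i+1} − x_{i+1}·y_i), indices taken mod 4.
Σ = (-11) + (13) + (11) + (-2) = 11
Area = |Σ|/2 = 5.5.
Net area = 98 − 5.5 = 92.5.

92.5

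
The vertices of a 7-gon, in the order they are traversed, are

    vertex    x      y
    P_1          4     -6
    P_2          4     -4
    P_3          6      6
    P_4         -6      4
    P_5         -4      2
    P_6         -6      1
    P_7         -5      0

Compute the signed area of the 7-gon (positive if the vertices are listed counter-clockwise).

P_1→P_2: (4)(-4) − (4)(-6) = 8
P_2→P_3: (4)(6) − (6)(-4) = 48
P_3→P_4: (6)(4) − (-6)(6) = 60
P_4→P_5: (-6)(2) − (-4)(4) = 4
P_5→P_6: (-4)(1) − (-6)(2) = 8
P_6→P_7: (-6)(0) − (-5)(1) = 5
P_7→P_1: (-5)(-6) − (4)(0) = 30
Σ = 163
Signed area = Σ/2 = 81.5 (positive ⇒ counter-clockwise traversal).

81.5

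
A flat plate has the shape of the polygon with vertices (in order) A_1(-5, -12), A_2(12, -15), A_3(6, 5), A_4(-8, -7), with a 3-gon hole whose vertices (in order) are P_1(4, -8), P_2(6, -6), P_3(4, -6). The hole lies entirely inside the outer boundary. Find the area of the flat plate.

212

Outer boundary:
Apply the shoelace formula: 2A = Σ (x_i·y_{i+1} − x_{i+1}·y_i), indices taken mod 4.
Cross-terms: 219, 150, -2, 61  ⇒  Σ = 428
Area = |Σ|/2 = 214.
Hole:
Apply the surveyor's formula: 2A = Σ (x_i·y_{i+1} − x_{i+1}·y_i), indices taken mod 3.
P_1→P_2: (4)(-6) − (6)(-8) = 24
P_2→P_3: (6)(-6) − (4)(-6) = -12
P_3→P_1: (4)(-8) − (4)(-6) = -8
Σ = 4
Area = |Σ|/2 = 2.
Net area = 214 − 2 = 212.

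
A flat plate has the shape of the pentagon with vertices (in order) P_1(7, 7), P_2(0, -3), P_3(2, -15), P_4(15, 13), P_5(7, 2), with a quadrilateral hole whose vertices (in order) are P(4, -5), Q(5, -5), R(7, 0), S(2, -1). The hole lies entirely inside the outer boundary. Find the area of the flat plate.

Outer boundary:
P_1→P_2: (7)(-3) − (0)(7) = -21
P_2→P_3: (0)(-15) − (2)(-3) = 6
P_3→P_4: (2)(13) − (15)(-15) = 251
P_4→P_5: (15)(2) − (7)(13) = -61
P_5→P_1: (7)(7) − (7)(2) = 35
Σ = 210
Area = |Σ|/2 = 105.
Hole:
P→Q: (4)(-5) − (5)(-5) = 5
Q→R: (5)(0) − (7)(-5) = 35
R→S: (7)(-1) − (2)(0) = -7
S→P: (2)(-5) − (4)(-1) = -6
Σ = 27
Area = |Σ|/2 = 13.5.
Net area = 105 − 13.5 = 91.5.

91.5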